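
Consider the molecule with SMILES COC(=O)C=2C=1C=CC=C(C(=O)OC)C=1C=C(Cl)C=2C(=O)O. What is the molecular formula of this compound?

C15H11ClO6

Walk through each heavy atom and fill implicit hydrogens from standard valence (C 4, N 3, O 2, S 2, halogen 1):
  atom 1: C, bond orders sum to 1 (valence 4) → 3 H
  atom 2: O, bond orders sum to 2 (valence 2) → 0 H
  atom 3: C, bond orders sum to 4 (valence 4) → 0 H
  atom 4: O, bond orders sum to 2 (valence 2) → 0 H
  atom 5: C, bond orders sum to 4 (valence 4) → 0 H
  atom 6: C, bond orders sum to 4 (valence 4) → 0 H
  atom 7: C, bond orders sum to 3 (valence 4) → 1 H
  atom 8: C, bond orders sum to 3 (valence 4) → 1 H
  atom 9: C, bond orders sum to 3 (valence 4) → 1 H
  atom 10: C, bond orders sum to 4 (valence 4) → 0 H
  atom 11: C, bond orders sum to 4 (valence 4) → 0 H
  atom 12: O, bond orders sum to 2 (valence 2) → 0 H
  atom 13: O, bond orders sum to 2 (valence 2) → 0 H
  atom 14: C, bond orders sum to 1 (valence 4) → 3 H
  atom 15: C, bond orders sum to 4 (valence 4) → 0 H
  atom 16: C, bond orders sum to 3 (valence 4) → 1 H
  atom 17: C, bond orders sum to 4 (valence 4) → 0 H
  atom 18: Cl (halogen, monovalent) → 0 H
  atom 19: C, bond orders sum to 4 (valence 4) → 0 H
  atom 20: C, bond orders sum to 4 (valence 4) → 0 H
  atom 21: O, bond orders sum to 2 (valence 2) → 0 H
  atom 22: O, bond orders sum to 1 (valence 2) → 1 H
Totals → C:15, H:11, Cl:1, O:6.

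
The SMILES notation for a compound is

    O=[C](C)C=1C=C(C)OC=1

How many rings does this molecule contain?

1

In SMILES, each pair of matching ring-closure digits denotes one ring-closing bond; the number of such bonds equals the number of independent rings.
Ring-closure bonds here: 1.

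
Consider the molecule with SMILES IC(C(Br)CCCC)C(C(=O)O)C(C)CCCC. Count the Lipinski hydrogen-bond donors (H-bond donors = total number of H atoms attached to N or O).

Donors: find every N or O and count the H atoms it carries.
  atom 11 (O): bond orders sum to 2 → 0 H
  atom 12 (O): bond orders sum to 1 → 1 H
Lipinski HBD = 1.

1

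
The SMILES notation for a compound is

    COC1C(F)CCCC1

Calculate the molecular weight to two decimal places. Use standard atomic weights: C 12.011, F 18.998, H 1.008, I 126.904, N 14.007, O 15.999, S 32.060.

132.18 g/mol

First, the molecular formula is C7H13FO (counting implicit H from valence).
  C: 7 × 12.011 = 84.077
  F: 1 × 18.998 = 18.998
  H: 13 × 1.008 = 13.104
  O: 1 × 15.999 = 15.999
Sum: 7×12.011 + 1×18.998 + 13×1.008 + 1×15.999 = 132.178 → 132.18 g/mol.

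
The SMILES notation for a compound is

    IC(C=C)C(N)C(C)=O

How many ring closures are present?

0

In SMILES, each pair of matching ring-closure digits denotes one ring-closing bond; the number of such bonds equals the number of independent rings.
Ring-closure bonds here: 0.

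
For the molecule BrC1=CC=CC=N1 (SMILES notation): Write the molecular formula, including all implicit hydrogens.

Walk through each heavy atom and fill implicit hydrogens from standard valence (C 4, N 3, O 2, S 2, halogen 1):
  atom 1: Br (halogen, monovalent) → 0 H
  atom 2: C, bond orders sum to 4 (valence 4) → 0 H
  atom 3: C, bond orders sum to 3 (valence 4) → 1 H
  atom 4: C, bond orders sum to 3 (valence 4) → 1 H
  atom 5: C, bond orders sum to 3 (valence 4) → 1 H
  atom 6: C, bond orders sum to 3 (valence 4) → 1 H
  atom 7: N, bond orders sum to 3 (valence 3) → 0 H
Totals → C:5, H:4, Br:1, N:1.
In Hill order: C5H4BrN.

C5H4BrN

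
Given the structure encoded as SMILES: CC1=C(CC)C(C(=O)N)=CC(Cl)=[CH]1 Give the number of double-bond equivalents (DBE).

5

Molecular formula: C10H12ClNO.
DoU = (2C + 2 + N − H − X) / 2, where X is the halogen count and O/S are ignored.
    = (2·10 + 2 + 1 − 12 − 1) / 2 = 10 / 2 = 5.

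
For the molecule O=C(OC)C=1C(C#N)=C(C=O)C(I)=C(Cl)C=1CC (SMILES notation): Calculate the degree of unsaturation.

8

Molecular formula: C12H9ClINO3.
DoU = (2C + 2 + N − H − X) / 2, where X is the halogen count and O/S are ignored.
    = (2·12 + 2 + 1 − 9 − 2) / 2 = 16 / 2 = 8.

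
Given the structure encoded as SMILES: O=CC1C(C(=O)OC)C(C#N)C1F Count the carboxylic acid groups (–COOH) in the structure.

Scan the SMILES for the carboxylic acid motif — none present.
Groups that are present: 1 aldehyde, 1 ester, 1 nitrile.

0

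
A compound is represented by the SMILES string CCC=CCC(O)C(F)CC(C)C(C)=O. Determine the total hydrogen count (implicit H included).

21

Walk through each heavy atom and fill implicit hydrogens from standard valence (C 4, N 3, O 2, S 2, halogen 1):
  atom 1: C, bond orders sum to 1 (valence 4) → 3 H
  atom 2: C, bond orders sum to 2 (valence 4) → 2 H
  atom 3: C, bond orders sum to 3 (valence 4) → 1 H
  atom 4: C, bond orders sum to 3 (valence 4) → 1 H
  atom 5: C, bond orders sum to 2 (valence 4) → 2 H
  atom 6: C, bond orders sum to 3 (valence 4) → 1 H
  atom 7: O, bond orders sum to 1 (valence 2) → 1 H
  atom 8: C, bond orders sum to 3 (valence 4) → 1 H
  atom 9: F (halogen, monovalent) → 0 H
  atom 10: C, bond orders sum to 2 (valence 4) → 2 H
  atom 11: C, bond orders sum to 3 (valence 4) → 1 H
  atom 12: C, bond orders sum to 1 (valence 4) → 3 H
  atom 13: C, bond orders sum to 4 (valence 4) → 0 H
  atom 14: C, bond orders sum to 1 (valence 4) → 3 H
  atom 15: O, bond orders sum to 2 (valence 2) → 0 H
Total hydrogens: 21.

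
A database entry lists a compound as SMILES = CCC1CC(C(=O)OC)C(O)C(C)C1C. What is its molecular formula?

C12H22O3

Walk through each heavy atom and fill implicit hydrogens from standard valence (C 4, N 3, O 2, S 2, halogen 1):
  atom 1: C, bond orders sum to 1 (valence 4) → 3 H
  atom 2: C, bond orders sum to 2 (valence 4) → 2 H
  atom 3: C, bond orders sum to 3 (valence 4) → 1 H
  atom 4: C, bond orders sum to 2 (valence 4) → 2 H
  atom 5: C, bond orders sum to 3 (valence 4) → 1 H
  atom 6: C, bond orders sum to 4 (valence 4) → 0 H
  atom 7: O, bond orders sum to 2 (valence 2) → 0 H
  atom 8: O, bond orders sum to 2 (valence 2) → 0 H
  atom 9: C, bond orders sum to 1 (valence 4) → 3 H
  atom 10: C, bond orders sum to 3 (valence 4) → 1 H
  atom 11: O, bond orders sum to 1 (valence 2) → 1 H
  atom 12: C, bond orders sum to 3 (valence 4) → 1 H
  atom 13: C, bond orders sum to 1 (valence 4) → 3 H
  atom 14: C, bond orders sum to 3 (valence 4) → 1 H
  atom 15: C, bond orders sum to 1 (valence 4) → 3 H
Totals → C:12, H:22, O:3.
In Hill order: C12H22O3.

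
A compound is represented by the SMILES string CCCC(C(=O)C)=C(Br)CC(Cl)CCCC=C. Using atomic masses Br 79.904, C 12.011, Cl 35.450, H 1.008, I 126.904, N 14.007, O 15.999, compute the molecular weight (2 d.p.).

First, the molecular formula is C14H22BrClO (counting implicit H from valence).
  Br: 1 × 79.904 = 79.904
  C: 14 × 12.011 = 168.154
  Cl: 1 × 35.450 = 35.450
  H: 22 × 1.008 = 22.176
  O: 1 × 15.999 = 15.999
Sum: 1×79.904 + 14×12.011 + 1×35.450 + 22×1.008 + 1×15.999 = 321.683 → 321.68 g/mol.

321.68 g/mol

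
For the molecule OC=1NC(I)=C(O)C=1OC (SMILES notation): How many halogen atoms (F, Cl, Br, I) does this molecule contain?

1

Halogen atoms appear at heavy-atom position 5 (1×I).
Other groups present: 1 ether, 2 hydroxyl.
Halogen count: 1.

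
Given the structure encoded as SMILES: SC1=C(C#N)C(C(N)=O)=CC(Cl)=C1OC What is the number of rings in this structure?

In SMILES, each pair of matching ring-closure digits denotes one ring-closing bond; the number of such bonds equals the number of independent rings.
Ring-closure bonds here: 1.

1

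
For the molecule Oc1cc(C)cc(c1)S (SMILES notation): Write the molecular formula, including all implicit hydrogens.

C7H8OS

Walk through each heavy atom and fill implicit hydrogens from standard valence (C 4, N 3, O 2, S 2, halogen 1); for lowercase aromatic atoms, an aromatic c carries 1 H when it has two neighbours and 0 H with three, and aromatic n carries 0 H:
  atom 1: O, bond orders sum to 1 (valence 2) → 1 H
  atom 2: aromatic c, 3 neighbours → 0 H
  atom 3: aromatic c, 2 neighbours → 1 H
  atom 4: aromatic c, 3 neighbours → 0 H
  atom 5: C, bond orders sum to 1 (valence 4) → 3 H
  atom 6: aromatic c, 2 neighbours → 1 H
  atom 7: aromatic c, 3 neighbours → 0 H
  atom 8: aromatic c, 2 neighbours → 1 H
  atom 9: S, bond orders sum to 1 (valence 2) → 1 H
Totals → C:7, H:8, O:1, S:1.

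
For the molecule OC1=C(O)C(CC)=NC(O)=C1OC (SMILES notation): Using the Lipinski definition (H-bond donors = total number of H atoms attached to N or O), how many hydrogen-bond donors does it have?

3

Donors: find every N or O and count the H atoms it carries.
  atom 1 (O): bond orders sum to 1 → 1 H
  atom 4 (O): bond orders sum to 1 → 1 H
  atom 8 (N): bond orders sum to 3 → 0 H
  atom 10 (O): bond orders sum to 1 → 1 H
  atom 12 (O): bond orders sum to 2 → 0 H
Lipinski HBD = 3.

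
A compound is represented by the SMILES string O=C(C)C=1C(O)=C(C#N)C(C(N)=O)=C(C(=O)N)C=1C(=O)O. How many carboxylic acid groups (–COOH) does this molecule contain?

1

The carboxylic acid motif appears at heavy-atom position 19 in the SMILES.
Other groups present: 2 amide, 1 hydroxyl, 1 ketone, 1 nitrile.
Carboxylic acid count: 1.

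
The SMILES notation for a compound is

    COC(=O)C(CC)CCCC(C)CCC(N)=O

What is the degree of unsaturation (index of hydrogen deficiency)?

Molecular formula: C13H25NO3.
DoU = (2C + 2 + N − H − X) / 2, where X is the halogen count and O/S are ignored.
    = (2·13 + 2 + 1 − 25 − 0) / 2 = 4 / 2 = 2.

2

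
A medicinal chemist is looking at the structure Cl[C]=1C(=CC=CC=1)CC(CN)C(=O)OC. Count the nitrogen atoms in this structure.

Scan the SMILES for N atoms (remember two-letter symbols like Cl and Br are single atoms).
Nitrogen count: 1.

1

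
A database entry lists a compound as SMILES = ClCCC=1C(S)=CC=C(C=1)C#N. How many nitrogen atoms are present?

1

Scan the SMILES for N atoms (remember two-letter symbols like Cl and Br are single atoms).
Nitrogen count: 1.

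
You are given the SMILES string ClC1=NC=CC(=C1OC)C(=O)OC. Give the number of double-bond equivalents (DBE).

Degree of unsaturation = (number of rings) + (number of π bonds).
Ring closures in the SMILES: 1.
π bonds: 4 double bonds (each 1 DoU) → 4 DoU from unsaturation.
Total DoU = 1 + 4 = 5.

5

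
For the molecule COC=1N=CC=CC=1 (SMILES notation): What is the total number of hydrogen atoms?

Walk through each heavy atom and fill implicit hydrogens from standard valence (C 4, N 3, O 2, S 2, halogen 1):
  atom 1: C, bond orders sum to 1 (valence 4) → 3 H
  atom 2: O, bond orders sum to 2 (valence 2) → 0 H
  atom 3: C, bond orders sum to 4 (valence 4) → 0 H
  atom 4: N, bond orders sum to 3 (valence 3) → 0 H
  atom 5: C, bond orders sum to 3 (valence 4) → 1 H
  atom 6: C, bond orders sum to 3 (valence 4) → 1 H
  atom 7: C, bond orders sum to 3 (valence 4) → 1 H
  atom 8: C, bond orders sum to 3 (valence 4) → 1 H
Total hydrogens: 7.

7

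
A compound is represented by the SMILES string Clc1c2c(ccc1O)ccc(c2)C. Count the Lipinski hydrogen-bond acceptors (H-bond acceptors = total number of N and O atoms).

N atoms: 0; O atoms: 1.
Lipinski HBA = 0 + 1 = 1.

1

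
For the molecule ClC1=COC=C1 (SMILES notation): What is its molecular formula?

C4H3ClO

Walk through each heavy atom and fill implicit hydrogens from standard valence (C 4, N 3, O 2, S 2, halogen 1):
  atom 1: Cl (halogen, monovalent) → 0 H
  atom 2: C, bond orders sum to 4 (valence 4) → 0 H
  atom 3: C, bond orders sum to 3 (valence 4) → 1 H
  atom 4: O, bond orders sum to 2 (valence 2) → 0 H
  atom 5: C, bond orders sum to 3 (valence 4) → 1 H
  atom 6: C, bond orders sum to 3 (valence 4) → 1 H
Totals → C:4, H:3, Cl:1, O:1.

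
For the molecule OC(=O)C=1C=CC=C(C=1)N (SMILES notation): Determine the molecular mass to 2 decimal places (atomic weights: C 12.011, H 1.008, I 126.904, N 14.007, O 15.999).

137.14 g/mol

First, the molecular formula is C7H7NO2 (counting implicit H from valence).
  C: 7 × 12.011 = 84.077
  H: 7 × 1.008 = 7.056
  N: 1 × 14.007 = 14.007
  O: 2 × 15.999 = 31.998
Sum: 7×12.011 + 7×1.008 + 1×14.007 + 2×15.999 = 137.138 → 137.14 g/mol.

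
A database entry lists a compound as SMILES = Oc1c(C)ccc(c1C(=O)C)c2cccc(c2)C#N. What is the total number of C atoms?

16

Count every carbon token in the SMILES (each C, including those in ring-closure positions and inside branches).
Carbon count: 16.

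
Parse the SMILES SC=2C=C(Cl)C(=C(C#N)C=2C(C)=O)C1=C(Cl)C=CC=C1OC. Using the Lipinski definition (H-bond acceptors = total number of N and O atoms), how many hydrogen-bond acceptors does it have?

N atoms: 1; O atoms: 2.
Lipinski HBA = 1 + 2 = 3.

3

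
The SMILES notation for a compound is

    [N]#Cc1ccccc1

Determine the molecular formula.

Walk through each heavy atom and fill implicit hydrogens from standard valence (C 4, N 3, O 2, S 2, halogen 1); for lowercase aromatic atoms, an aromatic c carries 1 H when it has two neighbours and 0 H with three, and aromatic n carries 0 H:
  atom 1: N with explicit H count 0
  atom 2: C, bond orders sum to 4 (valence 4) → 0 H
  atom 3: aromatic c, 3 neighbours → 0 H
  atom 4: aromatic c, 2 neighbours → 1 H
  atom 5: aromatic c, 2 neighbours → 1 H
  atom 6: aromatic c, 2 neighbours → 1 H
  atom 7: aromatic c, 2 neighbours → 1 H
  atom 8: aromatic c, 2 neighbours → 1 H
Totals → C:7, H:5, N:1.

C7H5N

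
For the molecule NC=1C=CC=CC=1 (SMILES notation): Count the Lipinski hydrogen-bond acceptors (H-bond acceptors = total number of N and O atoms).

1

N atoms: 1; O atoms: 0.
Lipinski HBA = 1 + 0 = 1.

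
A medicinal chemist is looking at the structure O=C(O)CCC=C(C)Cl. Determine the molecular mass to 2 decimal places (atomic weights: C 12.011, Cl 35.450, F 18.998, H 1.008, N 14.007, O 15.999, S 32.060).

First, the molecular formula is C6H9ClO2 (counting implicit H from valence).
  C: 6 × 12.011 = 72.066
  Cl: 1 × 35.450 = 35.450
  H: 9 × 1.008 = 9.072
  O: 2 × 15.999 = 31.998
Sum: 6×12.011 + 1×35.450 + 9×1.008 + 2×15.999 = 148.586 → 148.59 g/mol.

148.59 g/mol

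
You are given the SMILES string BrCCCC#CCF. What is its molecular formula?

C6H8BrF

Walk through each heavy atom and fill implicit hydrogens from standard valence (C 4, N 3, O 2, S 2, halogen 1):
  atom 1: Br (halogen, monovalent) → 0 H
  atom 2: C, bond orders sum to 2 (valence 4) → 2 H
  atom 3: C, bond orders sum to 2 (valence 4) → 2 H
  atom 4: C, bond orders sum to 2 (valence 4) → 2 H
  atom 5: C, bond orders sum to 4 (valence 4) → 0 H
  atom 6: C, bond orders sum to 4 (valence 4) → 0 H
  atom 7: C, bond orders sum to 2 (valence 4) → 2 H
  atom 8: F (halogen, monovalent) → 0 H
Totals → C:6, H:8, Br:1, F:1.
In Hill order: C6H8BrF.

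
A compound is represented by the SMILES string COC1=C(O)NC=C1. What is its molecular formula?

Walk through each heavy atom and fill implicit hydrogens from standard valence (C 4, N 3, O 2, S 2, halogen 1):
  atom 1: C, bond orders sum to 1 (valence 4) → 3 H
  atom 2: O, bond orders sum to 2 (valence 2) → 0 H
  atom 3: C, bond orders sum to 4 (valence 4) → 0 H
  atom 4: C, bond orders sum to 4 (valence 4) → 0 H
  atom 5: O, bond orders sum to 1 (valence 2) → 1 H
  atom 6: N, bond orders sum to 2 (valence 3) → 1 H
  atom 7: C, bond orders sum to 3 (valence 4) → 1 H
  atom 8: C, bond orders sum to 3 (valence 4) → 1 H
Totals → C:5, H:7, N:1, O:2.

C5H7NO2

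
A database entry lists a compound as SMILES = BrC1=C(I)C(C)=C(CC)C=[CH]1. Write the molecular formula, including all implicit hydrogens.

C9H10BrI

Walk through each heavy atom and fill implicit hydrogens from standard valence (C 4, N 3, O 2, S 2, halogen 1):
  atom 1: Br (halogen, monovalent) → 0 H
  atom 2: C, bond orders sum to 4 (valence 4) → 0 H
  atom 3: C, bond orders sum to 4 (valence 4) → 0 H
  atom 4: I (halogen, monovalent) → 0 H
  atom 5: C, bond orders sum to 4 (valence 4) → 0 H
  atom 6: C, bond orders sum to 1 (valence 4) → 3 H
  atom 7: C, bond orders sum to 4 (valence 4) → 0 H
  atom 8: C, bond orders sum to 2 (valence 4) → 2 H
  atom 9: C, bond orders sum to 1 (valence 4) → 3 H
  atom 10: C, bond orders sum to 3 (valence 4) → 1 H
  atom 11: C with explicit H count 1
Totals → C:9, H:10, Br:1, I:1.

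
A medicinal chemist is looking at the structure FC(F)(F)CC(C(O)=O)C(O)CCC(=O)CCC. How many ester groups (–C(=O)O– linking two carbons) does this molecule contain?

Scan the SMILES for the ester motif — none present.
Groups that are present: 1 carboxylic acid, 1 hydroxyl, 1 ketone.

0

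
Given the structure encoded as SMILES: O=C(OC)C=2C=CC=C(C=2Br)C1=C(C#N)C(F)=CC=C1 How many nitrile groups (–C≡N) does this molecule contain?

The nitrile motif appears at heavy-atom position 14 in the SMILES.
Other groups present: 1 ester.
Nitrile count: 1.

1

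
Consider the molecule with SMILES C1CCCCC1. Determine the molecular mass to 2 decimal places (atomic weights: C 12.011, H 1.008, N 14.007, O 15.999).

84.16 g/mol

First, the molecular formula is C6H12 (counting implicit H from valence).
  C: 6 × 12.011 = 72.066
  H: 12 × 1.008 = 12.096
Sum: 6×12.011 + 12×1.008 = 84.162 → 84.16 g/mol.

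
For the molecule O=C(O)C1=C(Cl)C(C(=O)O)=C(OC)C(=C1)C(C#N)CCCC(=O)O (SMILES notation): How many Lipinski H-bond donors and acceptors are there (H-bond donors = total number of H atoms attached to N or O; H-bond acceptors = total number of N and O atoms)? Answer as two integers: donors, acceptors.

3, 8

Donors: find every N or O and count the H atoms it carries.
  atom 1 (O): bond orders sum to 2 → 0 H
  atom 3 (O): bond orders sum to 1 → 1 H
  atom 9 (O): bond orders sum to 2 → 0 H
  atom 10 (O): bond orders sum to 1 → 1 H
  atom 12 (O): bond orders sum to 2 → 0 H
  atom 18 (N): bond orders sum to 3 → 0 H
  atom 23 (O): bond orders sum to 2 → 0 H
  atom 24 (O): bond orders sum to 1 → 1 H
Lipinski HBD = 3.
Acceptors: N atoms = 1, O atoms = 7 → HBA = 8.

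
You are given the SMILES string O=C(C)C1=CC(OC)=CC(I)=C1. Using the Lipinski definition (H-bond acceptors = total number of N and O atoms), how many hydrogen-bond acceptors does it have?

N atoms: 0; O atoms: 2.
Lipinski HBA = 0 + 2 = 2.

2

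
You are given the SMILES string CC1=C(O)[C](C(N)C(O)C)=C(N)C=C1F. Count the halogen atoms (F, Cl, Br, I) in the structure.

Halogen atoms appear at heavy-atom position 15 (1×F).
Other groups present: 2 hydroxyl, 2 primary amine.
Halogen count: 1.

1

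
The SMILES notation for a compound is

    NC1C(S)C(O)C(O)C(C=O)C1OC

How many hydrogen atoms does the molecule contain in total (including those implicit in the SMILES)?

15

Walk through each heavy atom and fill implicit hydrogens from standard valence (C 4, N 3, O 2, S 2, halogen 1):
  atom 1: N, bond orders sum to 1 (valence 3) → 2 H
  atom 2: C, bond orders sum to 3 (valence 4) → 1 H
  atom 3: C, bond orders sum to 3 (valence 4) → 1 H
  atom 4: S, bond orders sum to 1 (valence 2) → 1 H
  atom 5: C, bond orders sum to 3 (valence 4) → 1 H
  atom 6: O, bond orders sum to 1 (valence 2) → 1 H
  atom 7: C, bond orders sum to 3 (valence 4) → 1 H
  atom 8: O, bond orders sum to 1 (valence 2) → 1 H
  atom 9: C, bond orders sum to 3 (valence 4) → 1 H
  atom 10: C, bond orders sum to 3 (valence 4) → 1 H
  atom 11: O, bond orders sum to 2 (valence 2) → 0 H
  atom 12: C, bond orders sum to 3 (valence 4) → 1 H
  atom 13: O, bond orders sum to 2 (valence 2) → 0 H
  atom 14: C, bond orders sum to 1 (valence 4) → 3 H
Total hydrogens: 15.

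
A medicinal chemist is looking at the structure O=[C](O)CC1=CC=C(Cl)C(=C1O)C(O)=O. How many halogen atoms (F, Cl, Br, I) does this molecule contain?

1

Halogen atoms appear at heavy-atom position 9 (1×Cl).
Other groups present: 2 carboxylic acid, 1 hydroxyl.
Halogen count: 1.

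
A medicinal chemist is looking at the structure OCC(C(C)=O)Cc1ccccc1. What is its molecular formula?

C11H14O2

Walk through each heavy atom and fill implicit hydrogens from standard valence (C 4, N 3, O 2, S 2, halogen 1); for lowercase aromatic atoms, an aromatic c carries 1 H when it has two neighbours and 0 H with three, and aromatic n carries 0 H:
  atom 1: O, bond orders sum to 1 (valence 2) → 1 H
  atom 2: C, bond orders sum to 2 (valence 4) → 2 H
  atom 3: C, bond orders sum to 3 (valence 4) → 1 H
  atom 4: C, bond orders sum to 4 (valence 4) → 0 H
  atom 5: C, bond orders sum to 1 (valence 4) → 3 H
  atom 6: O, bond orders sum to 2 (valence 2) → 0 H
  atom 7: C, bond orders sum to 2 (valence 4) → 2 H
  atom 8: aromatic c, 3 neighbours → 0 H
  atom 9: aromatic c, 2 neighbours → 1 H
  atom 10: aromatic c, 2 neighbours → 1 H
  atom 11: aromatic c, 2 neighbours → 1 H
  atom 12: aromatic c, 2 neighbours → 1 H
  atom 13: aromatic c, 2 neighbours → 1 H
Totals → C:11, H:14, O:2.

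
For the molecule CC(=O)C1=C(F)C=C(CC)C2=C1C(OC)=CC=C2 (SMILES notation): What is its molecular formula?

Walk through each heavy atom and fill implicit hydrogens from standard valence (C 4, N 3, O 2, S 2, halogen 1):
  atom 1: C, bond orders sum to 1 (valence 4) → 3 H
  atom 2: C, bond orders sum to 4 (valence 4) → 0 H
  atom 3: O, bond orders sum to 2 (valence 2) → 0 H
  atom 4: C, bond orders sum to 4 (valence 4) → 0 H
  atom 5: C, bond orders sum to 4 (valence 4) → 0 H
  atom 6: F (halogen, monovalent) → 0 H
  atom 7: C, bond orders sum to 3 (valence 4) → 1 H
  atom 8: C, bond orders sum to 4 (valence 4) → 0 H
  atom 9: C, bond orders sum to 2 (valence 4) → 2 H
  atom 10: C, bond orders sum to 1 (valence 4) → 3 H
  atom 11: C, bond orders sum to 4 (valence 4) → 0 H
  atom 12: C, bond orders sum to 4 (valence 4) → 0 H
  atom 13: C, bond orders sum to 4 (valence 4) → 0 H
  atom 14: O, bond orders sum to 2 (valence 2) → 0 H
  atom 15: C, bond orders sum to 1 (valence 4) → 3 H
  atom 16: C, bond orders sum to 3 (valence 4) → 1 H
  atom 17: C, bond orders sum to 3 (valence 4) → 1 H
  atom 18: C, bond orders sum to 3 (valence 4) → 1 H
Totals → C:15, H:15, F:1, O:2.

C15H15FO2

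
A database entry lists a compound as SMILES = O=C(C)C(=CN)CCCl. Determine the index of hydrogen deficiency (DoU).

Degree of unsaturation = (number of rings) + (number of π bonds).
Ring closures in the SMILES: 0.
π bonds: 2 double bonds (each 1 DoU) → 2 DoU from unsaturation.
Total DoU = 0 + 2 = 2.

2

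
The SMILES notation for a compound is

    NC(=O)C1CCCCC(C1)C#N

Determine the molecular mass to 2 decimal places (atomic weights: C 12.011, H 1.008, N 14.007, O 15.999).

First, the molecular formula is C9H14N2O (counting implicit H from valence).
  C: 9 × 12.011 = 108.099
  H: 14 × 1.008 = 14.112
  N: 2 × 14.007 = 28.014
  O: 1 × 15.999 = 15.999
Sum: 9×12.011 + 14×1.008 + 2×14.007 + 1×15.999 = 166.224 → 166.22 g/mol.

166.22 g/mol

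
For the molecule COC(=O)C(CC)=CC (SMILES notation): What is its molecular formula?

Walk through each heavy atom and fill implicit hydrogens from standard valence (C 4, N 3, O 2, S 2, halogen 1):
  atom 1: C, bond orders sum to 1 (valence 4) → 3 H
  atom 2: O, bond orders sum to 2 (valence 2) → 0 H
  atom 3: C, bond orders sum to 4 (valence 4) → 0 H
  atom 4: O, bond orders sum to 2 (valence 2) → 0 H
  atom 5: C, bond orders sum to 4 (valence 4) → 0 H
  atom 6: C, bond orders sum to 2 (valence 4) → 2 H
  atom 7: C, bond orders sum to 1 (valence 4) → 3 H
  atom 8: C, bond orders sum to 3 (valence 4) → 1 H
  atom 9: C, bond orders sum to 1 (valence 4) → 3 H
Totals → C:7, H:12, O:2.
In Hill order: C7H12O2.

C7H12O2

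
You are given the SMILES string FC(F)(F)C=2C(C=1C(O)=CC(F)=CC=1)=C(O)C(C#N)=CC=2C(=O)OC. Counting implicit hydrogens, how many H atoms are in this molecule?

9

Walk through each heavy atom and fill implicit hydrogens from standard valence (C 4, N 3, O 2, S 2, halogen 1):
  atom 1: F (halogen, monovalent) → 0 H
  atom 2: C, bond orders sum to 4 (valence 4) → 0 H
  atom 3: F (halogen, monovalent) → 0 H
  atom 4: F (halogen, monovalent) → 0 H
  atom 5: C, bond orders sum to 4 (valence 4) → 0 H
  atom 6: C, bond orders sum to 4 (valence 4) → 0 H
  atom 7: C, bond orders sum to 4 (valence 4) → 0 H
  atom 8: C, bond orders sum to 4 (valence 4) → 0 H
  atom 9: O, bond orders sum to 1 (valence 2) → 1 H
  atom 10: C, bond orders sum to 3 (valence 4) → 1 H
  atom 11: C, bond orders sum to 4 (valence 4) → 0 H
  atom 12: F (halogen, monovalent) → 0 H
  atom 13: C, bond orders sum to 3 (valence 4) → 1 H
  atom 14: C, bond orders sum to 3 (valence 4) → 1 H
  atom 15: C, bond orders sum to 4 (valence 4) → 0 H
  atom 16: O, bond orders sum to 1 (valence 2) → 1 H
  atom 17: C, bond orders sum to 4 (valence 4) → 0 H
  atom 18: C, bond orders sum to 4 (valence 4) → 0 H
  atom 19: N, bond orders sum to 3 (valence 3) → 0 H
  atom 20: C, bond orders sum to 3 (valence 4) → 1 H
  atom 21: C, bond orders sum to 4 (valence 4) → 0 H
  atom 22: C, bond orders sum to 4 (valence 4) → 0 H
  atom 23: O, bond orders sum to 2 (valence 2) → 0 H
  atom 24: O, bond orders sum to 2 (valence 2) → 0 H
  atom 25: C, bond orders sum to 1 (valence 4) → 3 H
Total hydrogens: 9.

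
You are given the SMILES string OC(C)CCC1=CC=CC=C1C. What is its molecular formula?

C11H16O

Walk through each heavy atom and fill implicit hydrogens from standard valence (C 4, N 3, O 2, S 2, halogen 1):
  atom 1: O, bond orders sum to 1 (valence 2) → 1 H
  atom 2: C, bond orders sum to 3 (valence 4) → 1 H
  atom 3: C, bond orders sum to 1 (valence 4) → 3 H
  atom 4: C, bond orders sum to 2 (valence 4) → 2 H
  atom 5: C, bond orders sum to 2 (valence 4) → 2 H
  atom 6: C, bond orders sum to 4 (valence 4) → 0 H
  atom 7: C, bond orders sum to 3 (valence 4) → 1 H
  atom 8: C, bond orders sum to 3 (valence 4) → 1 H
  atom 9: C, bond orders sum to 3 (valence 4) → 1 H
  atom 10: C, bond orders sum to 3 (valence 4) → 1 H
  atom 11: C, bond orders sum to 4 (valence 4) → 0 H
  atom 12: C, bond orders sum to 1 (valence 4) → 3 H
Totals → C:11, H:16, O:1.
In Hill order: C11H16O.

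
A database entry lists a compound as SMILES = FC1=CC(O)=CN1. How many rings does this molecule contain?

1

In SMILES, each pair of matching ring-closure digits denotes one ring-closing bond; the number of such bonds equals the number of independent rings.
Ring-closure bonds here: 1.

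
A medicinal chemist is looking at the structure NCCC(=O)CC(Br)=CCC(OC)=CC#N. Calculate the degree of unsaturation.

Molecular formula: C11H15BrN2O2.
DoU = (2C + 2 + N − H − X) / 2, where X is the halogen count and O/S are ignored.
    = (2·11 + 2 + 2 − 15 − 1) / 2 = 10 / 2 = 5.

5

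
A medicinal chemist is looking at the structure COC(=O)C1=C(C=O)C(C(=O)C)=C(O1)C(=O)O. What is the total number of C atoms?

Count every carbon token in the SMILES (each C, including those in ring-closure positions and inside branches).
Carbon count: 10.

10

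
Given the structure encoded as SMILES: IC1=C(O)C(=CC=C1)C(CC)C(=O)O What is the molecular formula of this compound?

C10H11IO3

Walk through each heavy atom and fill implicit hydrogens from standard valence (C 4, N 3, O 2, S 2, halogen 1):
  atom 1: I (halogen, monovalent) → 0 H
  atom 2: C, bond orders sum to 4 (valence 4) → 0 H
  atom 3: C, bond orders sum to 4 (valence 4) → 0 H
  atom 4: O, bond orders sum to 1 (valence 2) → 1 H
  atom 5: C, bond orders sum to 4 (valence 4) → 0 H
  atom 6: C, bond orders sum to 3 (valence 4) → 1 H
  atom 7: C, bond orders sum to 3 (valence 4) → 1 H
  atom 8: C, bond orders sum to 3 (valence 4) → 1 H
  atom 9: C, bond orders sum to 3 (valence 4) → 1 H
  atom 10: C, bond orders sum to 2 (valence 4) → 2 H
  atom 11: C, bond orders sum to 1 (valence 4) → 3 H
  atom 12: C, bond orders sum to 4 (valence 4) → 0 H
  atom 13: O, bond orders sum to 2 (valence 2) → 0 H
  atom 14: O, bond orders sum to 1 (valence 2) → 1 H
Totals → C:10, H:11, I:1, O:3.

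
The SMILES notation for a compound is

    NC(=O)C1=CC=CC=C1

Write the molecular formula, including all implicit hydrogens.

C7H7NO

Walk through each heavy atom and fill implicit hydrogens from standard valence (C 4, N 3, O 2, S 2, halogen 1):
  atom 1: N, bond orders sum to 1 (valence 3) → 2 H
  atom 2: C, bond orders sum to 4 (valence 4) → 0 H
  atom 3: O, bond orders sum to 2 (valence 2) → 0 H
  atom 4: C, bond orders sum to 4 (valence 4) → 0 H
  atom 5: C, bond orders sum to 3 (valence 4) → 1 H
  atom 6: C, bond orders sum to 3 (valence 4) → 1 H
  atom 7: C, bond orders sum to 3 (valence 4) → 1 H
  atom 8: C, bond orders sum to 3 (valence 4) → 1 H
  atom 9: C, bond orders sum to 3 (valence 4) → 1 H
Totals → C:7, H:7, N:1, O:1.
In Hill order: C7H7NO.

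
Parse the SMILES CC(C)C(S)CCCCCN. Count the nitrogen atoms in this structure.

Scan the SMILES for N atoms (remember two-letter symbols like Cl and Br are single atoms).
Nitrogen count: 1.

1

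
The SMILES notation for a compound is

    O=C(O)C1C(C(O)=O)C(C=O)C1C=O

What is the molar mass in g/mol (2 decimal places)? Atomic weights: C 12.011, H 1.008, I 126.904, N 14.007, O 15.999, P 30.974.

First, the molecular formula is C8H8O6 (counting implicit H from valence).
  C: 8 × 12.011 = 96.088
  H: 8 × 1.008 = 8.064
  O: 6 × 15.999 = 95.994
Sum: 8×12.011 + 8×1.008 + 6×15.999 = 200.146 → 200.15 g/mol.

200.15 g/mol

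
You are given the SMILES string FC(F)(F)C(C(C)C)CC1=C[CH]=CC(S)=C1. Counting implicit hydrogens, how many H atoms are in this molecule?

Walk through each heavy atom and fill implicit hydrogens from standard valence (C 4, N 3, O 2, S 2, halogen 1):
  atom 1: F (halogen, monovalent) → 0 H
  atom 2: C, bond orders sum to 4 (valence 4) → 0 H
  atom 3: F (halogen, monovalent) → 0 H
  atom 4: F (halogen, monovalent) → 0 H
  atom 5: C, bond orders sum to 3 (valence 4) → 1 H
  atom 6: C, bond orders sum to 3 (valence 4) → 1 H
  atom 7: C, bond orders sum to 1 (valence 4) → 3 H
  atom 8: C, bond orders sum to 1 (valence 4) → 3 H
  atom 9: C, bond orders sum to 2 (valence 4) → 2 H
  atom 10: C, bond orders sum to 4 (valence 4) → 0 H
  atom 11: C, bond orders sum to 3 (valence 4) → 1 H
  atom 12: C with explicit H count 1
  atom 13: C, bond orders sum to 3 (valence 4) → 1 H
  atom 14: C, bond orders sum to 4 (valence 4) → 0 H
  atom 15: S, bond orders sum to 1 (valence 2) → 1 H
  atom 16: C, bond orders sum to 3 (valence 4) → 1 H
Total hydrogens: 15.

15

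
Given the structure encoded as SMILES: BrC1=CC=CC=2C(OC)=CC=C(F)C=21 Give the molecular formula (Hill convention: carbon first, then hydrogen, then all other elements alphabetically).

C11H8BrFO

Walk through each heavy atom and fill implicit hydrogens from standard valence (C 4, N 3, O 2, S 2, halogen 1):
  atom 1: Br (halogen, monovalent) → 0 H
  atom 2: C, bond orders sum to 4 (valence 4) → 0 H
  atom 3: C, bond orders sum to 3 (valence 4) → 1 H
  atom 4: C, bond orders sum to 3 (valence 4) → 1 H
  atom 5: C, bond orders sum to 3 (valence 4) → 1 H
  atom 6: C, bond orders sum to 4 (valence 4) → 0 H
  atom 7: C, bond orders sum to 4 (valence 4) → 0 H
  atom 8: O, bond orders sum to 2 (valence 2) → 0 H
  atom 9: C, bond orders sum to 1 (valence 4) → 3 H
  atom 10: C, bond orders sum to 3 (valence 4) → 1 H
  atom 11: C, bond orders sum to 3 (valence 4) → 1 H
  atom 12: C, bond orders sum to 4 (valence 4) → 0 H
  atom 13: F (halogen, monovalent) → 0 H
  atom 14: C, bond orders sum to 4 (valence 4) → 0 H
Totals → C:11, H:8, Br:1, F:1, O:1.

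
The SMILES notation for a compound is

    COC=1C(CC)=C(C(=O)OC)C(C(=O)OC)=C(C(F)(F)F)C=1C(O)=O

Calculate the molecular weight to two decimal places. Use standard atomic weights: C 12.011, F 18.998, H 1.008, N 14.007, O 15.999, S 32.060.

First, the molecular formula is C15H15F3O7 (counting implicit H from valence).
  C: 15 × 12.011 = 180.165
  F: 3 × 18.998 = 56.994
  H: 15 × 1.008 = 15.120
  O: 7 × 15.999 = 111.993
Sum: 15×12.011 + 3×18.998 + 15×1.008 + 7×15.999 = 364.272 → 364.27 g/mol.

364.27 g/mol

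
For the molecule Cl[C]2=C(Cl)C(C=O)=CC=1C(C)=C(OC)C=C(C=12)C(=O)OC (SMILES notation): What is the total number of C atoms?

15

Count every carbon token in the SMILES (each C, including those in ring-closure positions and inside branches).
Carbon count: 15.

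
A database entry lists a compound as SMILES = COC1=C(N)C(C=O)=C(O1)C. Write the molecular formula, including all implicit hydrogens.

Walk through each heavy atom and fill implicit hydrogens from standard valence (C 4, N 3, O 2, S 2, halogen 1):
  atom 1: C, bond orders sum to 1 (valence 4) → 3 H
  atom 2: O, bond orders sum to 2 (valence 2) → 0 H
  atom 3: C, bond orders sum to 4 (valence 4) → 0 H
  atom 4: C, bond orders sum to 4 (valence 4) → 0 H
  atom 5: N, bond orders sum to 1 (valence 3) → 2 H
  atom 6: C, bond orders sum to 4 (valence 4) → 0 H
  atom 7: C, bond orders sum to 3 (valence 4) → 1 H
  atom 8: O, bond orders sum to 2 (valence 2) → 0 H
  atom 9: C, bond orders sum to 4 (valence 4) → 0 H
  atom 10: O, bond orders sum to 2 (valence 2) → 0 H
  atom 11: C, bond orders sum to 1 (valence 4) → 3 H
Totals → C:7, H:9, N:1, O:3.

C7H9NO3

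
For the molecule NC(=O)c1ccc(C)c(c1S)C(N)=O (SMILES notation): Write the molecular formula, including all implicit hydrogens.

Walk through each heavy atom and fill implicit hydrogens from standard valence (C 4, N 3, O 2, S 2, halogen 1); for lowercase aromatic atoms, an aromatic c carries 1 H when it has two neighbours and 0 H with three, and aromatic n carries 0 H:
  atom 1: N, bond orders sum to 1 (valence 3) → 2 H
  atom 2: C, bond orders sum to 4 (valence 4) → 0 H
  atom 3: O, bond orders sum to 2 (valence 2) → 0 H
  atom 4: aromatic c, 3 neighbours → 0 H
  atom 5: aromatic c, 2 neighbours → 1 H
  atom 6: aromatic c, 2 neighbours → 1 H
  atom 7: aromatic c, 3 neighbours → 0 H
  atom 8: C, bond orders sum to 1 (valence 4) → 3 H
  atom 9: aromatic c, 3 neighbours → 0 H
  atom 10: aromatic c, 3 neighbours → 0 H
  atom 11: S, bond orders sum to 1 (valence 2) → 1 H
  atom 12: C, bond orders sum to 4 (valence 4) → 0 H
  atom 13: N, bond orders sum to 1 (valence 3) → 2 H
  atom 14: O, bond orders sum to 2 (valence 2) → 0 H
Totals → C:9, H:10, N:2, O:2, S:1.
In Hill order: C9H10N2O2S.

C9H10N2O2S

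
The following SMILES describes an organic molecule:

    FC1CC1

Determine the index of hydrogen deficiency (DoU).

Molecular formula: C3H5F.
DoU = (2C + 2 + N − H − X) / 2, where X is the halogen count and O/S are ignored.
    = (2·3 + 2 + 0 − 5 − 1) / 2 = 2 / 2 = 1.

1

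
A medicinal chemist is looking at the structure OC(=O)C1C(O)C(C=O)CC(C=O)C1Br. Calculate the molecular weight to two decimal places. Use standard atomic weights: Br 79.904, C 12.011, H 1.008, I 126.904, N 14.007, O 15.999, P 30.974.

First, the molecular formula is C9H11BrO5 (counting implicit H from valence).
  Br: 1 × 79.904 = 79.904
  C: 9 × 12.011 = 108.099
  H: 11 × 1.008 = 11.088
  O: 5 × 15.999 = 79.995
Sum: 1×79.904 + 9×12.011 + 11×1.008 + 5×15.999 = 279.086 → 279.09 g/mol.

279.09 g/mol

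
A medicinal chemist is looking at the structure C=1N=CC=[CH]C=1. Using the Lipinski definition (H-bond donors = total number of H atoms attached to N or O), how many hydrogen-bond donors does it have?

0

Donors: find every N or O and count the H atoms it carries.
  atom 2 (N): bond orders sum to 3 → 0 H
Lipinski HBD = 0.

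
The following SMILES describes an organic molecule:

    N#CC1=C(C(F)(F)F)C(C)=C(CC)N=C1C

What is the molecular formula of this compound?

Walk through each heavy atom and fill implicit hydrogens from standard valence (C 4, N 3, O 2, S 2, halogen 1):
  atom 1: N, bond orders sum to 3 (valence 3) → 0 H
  atom 2: C, bond orders sum to 4 (valence 4) → 0 H
  atom 3: C, bond orders sum to 4 (valence 4) → 0 H
  atom 4: C, bond orders sum to 4 (valence 4) → 0 H
  atom 5: C, bond orders sum to 4 (valence 4) → 0 H
  atom 6: F (halogen, monovalent) → 0 H
  atom 7: F (halogen, monovalent) → 0 H
  atom 8: F (halogen, monovalent) → 0 H
  atom 9: C, bond orders sum to 4 (valence 4) → 0 H
  atom 10: C, bond orders sum to 1 (valence 4) → 3 H
  atom 11: C, bond orders sum to 4 (valence 4) → 0 H
  atom 12: C, bond orders sum to 2 (valence 4) → 2 H
  atom 13: C, bond orders sum to 1 (valence 4) → 3 H
  atom 14: N, bond orders sum to 3 (valence 3) → 0 H
  atom 15: C, bond orders sum to 4 (valence 4) → 0 H
  atom 16: C, bond orders sum to 1 (valence 4) → 3 H
Totals → C:11, H:11, F:3, N:2.
In Hill order: C11H11F3N2.

C11H11F3N2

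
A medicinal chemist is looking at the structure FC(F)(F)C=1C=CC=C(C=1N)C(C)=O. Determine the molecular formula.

C9H8F3NO

Walk through each heavy atom and fill implicit hydrogens from standard valence (C 4, N 3, O 2, S 2, halogen 1):
  atom 1: F (halogen, monovalent) → 0 H
  atom 2: C, bond orders sum to 4 (valence 4) → 0 H
  atom 3: F (halogen, monovalent) → 0 H
  atom 4: F (halogen, monovalent) → 0 H
  atom 5: C, bond orders sum to 4 (valence 4) → 0 H
  atom 6: C, bond orders sum to 3 (valence 4) → 1 H
  atom 7: C, bond orders sum to 3 (valence 4) → 1 H
  atom 8: C, bond orders sum to 3 (valence 4) → 1 H
  atom 9: C, bond orders sum to 4 (valence 4) → 0 H
  atom 10: C, bond orders sum to 4 (valence 4) → 0 H
  atom 11: N, bond orders sum to 1 (valence 3) → 2 H
  atom 12: C, bond orders sum to 4 (valence 4) → 0 H
  atom 13: C, bond orders sum to 1 (valence 4) → 3 H
  atom 14: O, bond orders sum to 2 (valence 2) → 0 H
Totals → C:9, H:8, F:3, N:1, O:1.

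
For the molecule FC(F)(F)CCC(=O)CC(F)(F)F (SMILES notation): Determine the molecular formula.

C6H6F6O

Walk through each heavy atom and fill implicit hydrogens from standard valence (C 4, N 3, O 2, S 2, halogen 1):
  atom 1: F (halogen, monovalent) → 0 H
  atom 2: C, bond orders sum to 4 (valence 4) → 0 H
  atom 3: F (halogen, monovalent) → 0 H
  atom 4: F (halogen, monovalent) → 0 H
  atom 5: C, bond orders sum to 2 (valence 4) → 2 H
  atom 6: C, bond orders sum to 2 (valence 4) → 2 H
  atom 7: C, bond orders sum to 4 (valence 4) → 0 H
  atom 8: O, bond orders sum to 2 (valence 2) → 0 H
  atom 9: C, bond orders sum to 2 (valence 4) → 2 H
  atom 10: C, bond orders sum to 4 (valence 4) → 0 H
  atom 11: F (halogen, monovalent) → 0 H
  atom 12: F (halogen, monovalent) → 0 H
  atom 13: F (halogen, monovalent) → 0 H
Totals → C:6, H:6, F:6, O:1.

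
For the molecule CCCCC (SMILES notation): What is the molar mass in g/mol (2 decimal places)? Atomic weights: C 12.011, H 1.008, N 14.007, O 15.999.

First, the molecular formula is C5H12 (counting implicit H from valence).
  C: 5 × 12.011 = 60.055
  H: 12 × 1.008 = 12.096
Sum: 5×12.011 + 12×1.008 = 72.151 → 72.15 g/mol.

72.15 g/mol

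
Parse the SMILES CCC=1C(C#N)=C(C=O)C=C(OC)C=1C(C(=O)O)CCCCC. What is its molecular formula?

Walk through each heavy atom and fill implicit hydrogens from standard valence (C 4, N 3, O 2, S 2, halogen 1):
  atom 1: C, bond orders sum to 1 (valence 4) → 3 H
  atom 2: C, bond orders sum to 2 (valence 4) → 2 H
  atom 3: C, bond orders sum to 4 (valence 4) → 0 H
  atom 4: C, bond orders sum to 4 (valence 4) → 0 H
  atom 5: C, bond orders sum to 4 (valence 4) → 0 H
  atom 6: N, bond orders sum to 3 (valence 3) → 0 H
  atom 7: C, bond orders sum to 4 (valence 4) → 0 H
  atom 8: C, bond orders sum to 3 (valence 4) → 1 H
  atom 9: O, bond orders sum to 2 (valence 2) → 0 H
  atom 10: C, bond orders sum to 3 (valence 4) → 1 H
  atom 11: C, bond orders sum to 4 (valence 4) → 0 H
  atom 12: O, bond orders sum to 2 (valence 2) → 0 H
  atom 13: C, bond orders sum to 1 (valence 4) → 3 H
  atom 14: C, bond orders sum to 4 (valence 4) → 0 H
  atom 15: C, bond orders sum to 3 (valence 4) → 1 H
  atom 16: C, bond orders sum to 4 (valence 4) → 0 H
  atom 17: O, bond orders sum to 2 (valence 2) → 0 H
  atom 18: O, bond orders sum to 1 (valence 2) → 1 H
  atom 19: C, bond orders sum to 2 (valence 4) → 2 H
  atom 20: C, bond orders sum to 2 (valence 4) → 2 H
  atom 21: C, bond orders sum to 2 (valence 4) → 2 H
  atom 22: C, bond orders sum to 2 (valence 4) → 2 H
  atom 23: C, bond orders sum to 1 (valence 4) → 3 H
Totals → C:18, H:23, N:1, O:4.
In Hill order: C18H23NO4.

C18H23NO4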